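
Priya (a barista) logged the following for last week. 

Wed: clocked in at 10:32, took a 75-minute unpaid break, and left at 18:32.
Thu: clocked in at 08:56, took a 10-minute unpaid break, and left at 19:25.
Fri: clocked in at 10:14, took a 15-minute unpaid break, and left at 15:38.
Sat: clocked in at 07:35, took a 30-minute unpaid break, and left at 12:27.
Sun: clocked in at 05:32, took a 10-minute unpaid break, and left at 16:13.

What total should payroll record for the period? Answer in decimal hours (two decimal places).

37.10 hours

Wed: 10:32–18:32 = 8 h 0 min; less 75 min break → 6 h 45 min
Thu: 08:56–19:25 = 10 h 29 min; less 10 min break → 10 h 19 min
Fri: 10:14–15:38 = 5 h 24 min; less 15 min break → 5 h 9 min
Sat: 07:35–12:27 = 4 h 52 min; less 30 min break → 4 h 22 min
Sun: 05:32–16:13 = 10 h 41 min; less 10 min break → 10 h 31 min
Total: 6 h 45 min + 10 h 19 min + 5 h 9 min + 4 h 22 min + 10 h 31 min = 37 h 6 min.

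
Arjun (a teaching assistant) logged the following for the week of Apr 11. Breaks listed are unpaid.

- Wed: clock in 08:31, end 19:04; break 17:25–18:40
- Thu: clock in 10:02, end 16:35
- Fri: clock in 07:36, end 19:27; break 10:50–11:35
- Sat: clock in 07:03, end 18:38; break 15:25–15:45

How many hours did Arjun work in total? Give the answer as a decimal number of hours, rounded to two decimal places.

Wed: 08:31–19:04 = 10 h 33 min; less 75 min break → 9 h 18 min
Thu: 10:02–16:35 = 6 h 33 min
Fri: 07:36–19:27 = 11 h 51 min; less 45 min break → 11 h 6 min
Sat: 07:03–18:38 = 11 h 35 min; less 20 min break → 11 h 15 min
Total: 9 h 18 min + 6 h 33 min + 11 h 6 min + 11 h 15 min = 38 h 12 min.

38.20 hours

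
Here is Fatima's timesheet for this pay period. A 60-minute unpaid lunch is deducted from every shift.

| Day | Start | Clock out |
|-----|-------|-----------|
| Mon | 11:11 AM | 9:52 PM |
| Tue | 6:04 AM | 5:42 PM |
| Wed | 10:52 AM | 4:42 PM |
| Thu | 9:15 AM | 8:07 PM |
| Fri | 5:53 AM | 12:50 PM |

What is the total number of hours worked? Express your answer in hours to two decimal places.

Mon: 11:11 AM–9:52 PM = 10 h 41 min; less 60 min break → 9 h 41 min
Tue: 6:04 AM–5:42 PM = 11 h 38 min; less 60 min break → 10 h 38 min
Wed: 10:52 AM–4:42 PM = 5 h 50 min; less 60 min break → 4 h 50 min
Thu: 9:15 AM–8:07 PM = 10 h 52 min; less 60 min break → 9 h 52 min
Fri: 5:53 AM–12:50 PM = 6 h 57 min; less 60 min break → 5 h 57 min
Total: 9 h 41 min + 10 h 38 min + 4 h 50 min + 9 h 52 min + 5 h 57 min = 40 h 58 min.

40.97 hours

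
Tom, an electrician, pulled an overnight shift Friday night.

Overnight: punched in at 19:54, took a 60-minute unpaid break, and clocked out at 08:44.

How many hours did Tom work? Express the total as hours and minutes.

11 h 50 min

Overnight: 19:54 → midnight = 4 h 6 min; midnight → 08:44 = 8 h 44 min; span 12 h 50 min; less 60 min break → 11 h 50 min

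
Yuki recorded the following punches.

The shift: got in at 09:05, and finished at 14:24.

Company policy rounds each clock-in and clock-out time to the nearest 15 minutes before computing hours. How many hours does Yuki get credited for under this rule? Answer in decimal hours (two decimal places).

The shift: in 09:05→09:00, out 14:24→14:30; 5 h 30 min

5.50 hours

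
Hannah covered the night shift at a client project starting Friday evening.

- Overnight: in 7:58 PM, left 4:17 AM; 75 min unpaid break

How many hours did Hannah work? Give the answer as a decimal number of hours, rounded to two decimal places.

Overnight: 7:58 PM → midnight = 4 h 2 min; midnight → 4:17 AM = 4 h 17 min; span 8 h 19 min; less 75 min break → 7 h 4 min

7.07 hours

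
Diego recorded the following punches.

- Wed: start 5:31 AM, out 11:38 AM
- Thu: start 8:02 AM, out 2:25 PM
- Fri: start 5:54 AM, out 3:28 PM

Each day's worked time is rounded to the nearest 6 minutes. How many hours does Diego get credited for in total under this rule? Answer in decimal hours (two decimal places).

22.10 hours

Wed: 5:31 AM–11:38 AM = 6 h 7 min → rounds to 6 h 6 min
Thu: 8:02 AM–2:25 PM = 6 h 23 min → rounds to 6 h 24 min
Fri: 5:54 AM–3:28 PM = 9 h 34 min → rounds to 9 h 36 min
Total credited: 22 h 6 min.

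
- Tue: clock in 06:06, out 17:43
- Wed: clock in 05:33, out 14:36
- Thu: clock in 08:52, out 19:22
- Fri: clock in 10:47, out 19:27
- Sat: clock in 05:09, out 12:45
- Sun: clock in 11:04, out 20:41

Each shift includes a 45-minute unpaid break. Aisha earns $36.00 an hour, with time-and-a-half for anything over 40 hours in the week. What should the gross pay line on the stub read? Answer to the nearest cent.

$2117.70

Tue: 06:06–17:43 = 11 h 37 min; less 45 min break → 10 h 52 min
Wed: 05:33–14:36 = 9 h 3 min; less 45 min break → 8 h 18 min
Thu: 08:52–19:22 = 10 h 30 min; less 45 min break → 9 h 45 min
Fri: 10:47–19:27 = 8 h 40 min; less 45 min break → 7 h 55 min
Sat: 05:09–12:45 = 7 h 36 min; less 45 min break → 6 h 51 min
Sun: 11:04–20:41 = 9 h 37 min; less 45 min break → 8 h 52 min
Total worked: 52 h 33 min = 3153 min.
Regular 40 h 0 min = 2400 min at $36.00/h; overtime 12 h 33 min = 753 min at $54.00/h.
Pay = (2400 × $36.00 + 753 × $54.00) ÷ 60 = $2117.70.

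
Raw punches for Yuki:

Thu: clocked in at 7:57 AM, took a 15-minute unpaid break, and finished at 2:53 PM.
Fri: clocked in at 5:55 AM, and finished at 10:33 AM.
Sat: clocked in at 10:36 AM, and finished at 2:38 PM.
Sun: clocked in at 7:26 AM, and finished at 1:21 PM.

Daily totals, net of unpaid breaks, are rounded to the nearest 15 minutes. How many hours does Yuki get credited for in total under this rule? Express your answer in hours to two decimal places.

21.50 hours

Thu: 7:57 AM–2:53 PM = 6 h 56 min − 15 min = 6 h 41 min → rounds to 6 h 45 min
Fri: 5:55 AM–10:33 AM = 4 h 38 min → rounds to 4 h 45 min
Sat: 10:36 AM–2:38 PM = 4 h 2 min → rounds to 4 h 0 min
Sun: 7:26 AM–1:21 PM = 5 h 55 min → rounds to 6 h 0 min
Total credited: 21 h 30 min.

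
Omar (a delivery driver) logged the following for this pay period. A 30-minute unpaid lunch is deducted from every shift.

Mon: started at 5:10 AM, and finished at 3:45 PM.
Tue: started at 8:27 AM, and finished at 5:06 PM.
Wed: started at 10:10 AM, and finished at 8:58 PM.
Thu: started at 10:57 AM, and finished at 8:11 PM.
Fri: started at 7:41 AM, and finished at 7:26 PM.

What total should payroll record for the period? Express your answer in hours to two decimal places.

Mon: 5:10 AM–3:45 PM = 10 h 35 min; less 30 min break → 10 h 5 min
Tue: 8:27 AM–5:06 PM = 8 h 39 min; less 30 min break → 8 h 9 min
Wed: 10:10 AM–8:58 PM = 10 h 48 min; less 30 min break → 10 h 18 min
Thu: 10:57 AM–8:11 PM = 9 h 14 min; less 30 min break → 8 h 44 min
Fri: 7:41 AM–7:26 PM = 11 h 45 min; less 30 min break → 11 h 15 min
Total: 10 h 5 min + 8 h 9 min + 10 h 18 min + 8 h 44 min + 11 h 15 min = 48 h 31 min.

48.52 hours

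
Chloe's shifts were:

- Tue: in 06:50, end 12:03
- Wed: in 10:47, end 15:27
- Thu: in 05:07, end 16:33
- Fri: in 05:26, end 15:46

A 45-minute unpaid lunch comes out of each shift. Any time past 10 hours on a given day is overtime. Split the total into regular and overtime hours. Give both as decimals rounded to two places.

Tue: 06:50–12:03 = 5 h 13 min; less 45 min break → 4 h 28 min
Wed: 10:47–15:27 = 4 h 40 min; less 45 min break → 3 h 55 min
Thu: 05:07–16:33 = 11 h 26 min; less 45 min break → 10 h 41 min
Fri: 05:26–15:46 = 10 h 20 min; less 45 min break → 9 h 35 min
Tue reg 4 h 28 min / OT 0 h 0 min; Wed reg 3 h 55 min / OT 0 h 0 min; Thu reg 10 h 0 min / OT 0 h 41 min; Fri reg 9 h 35 min / OT 0 h 0 min.
Totals: regular 27 h 58 min, overtime 0 h 41 min.

Regular 27.97 hours, overtime 0.68 hours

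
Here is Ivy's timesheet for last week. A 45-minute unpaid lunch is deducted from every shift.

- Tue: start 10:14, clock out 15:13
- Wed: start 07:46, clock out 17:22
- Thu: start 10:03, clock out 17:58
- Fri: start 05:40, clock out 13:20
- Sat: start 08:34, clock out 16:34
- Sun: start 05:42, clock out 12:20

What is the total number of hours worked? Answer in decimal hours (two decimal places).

Tue: 10:14–15:13 = 4 h 59 min; less 45 min break → 4 h 14 min
Wed: 07:46–17:22 = 9 h 36 min; less 45 min break → 8 h 51 min
Thu: 10:03–17:58 = 7 h 55 min; less 45 min break → 7 h 10 min
Fri: 05:40–13:20 = 7 h 40 min; less 45 min break → 6 h 55 min
Sat: 08:34–16:34 = 8 h 0 min; less 45 min break → 7 h 15 min
Sun: 05:42–12:20 = 6 h 38 min; less 45 min break → 5 h 53 min
Total: 4 h 14 min + 8 h 51 min + 7 h 10 min + 6 h 55 min + 7 h 15 min + 5 h 53 min = 40 h 18 min.

40.30 hours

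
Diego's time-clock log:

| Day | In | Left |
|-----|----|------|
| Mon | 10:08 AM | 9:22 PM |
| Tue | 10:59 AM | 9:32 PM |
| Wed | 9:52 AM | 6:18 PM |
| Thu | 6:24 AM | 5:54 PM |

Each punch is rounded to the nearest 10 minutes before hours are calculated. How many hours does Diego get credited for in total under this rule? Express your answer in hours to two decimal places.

Mon: in 10:08 AM→10:10 AM, out 9:22 PM→9:20 PM; 11 h 10 min
Tue: in 10:59 AM→11:00 AM, out 9:32 PM→9:30 PM; 10 h 30 min
Wed: in 9:52 AM→9:50 AM, out 6:18 PM→6:20 PM; 8 h 30 min
Thu: in 6:24 AM→6:20 AM, out 5:54 PM→5:50 PM; 11 h 30 min
Total credited: 41 h 40 min.

41.67 hours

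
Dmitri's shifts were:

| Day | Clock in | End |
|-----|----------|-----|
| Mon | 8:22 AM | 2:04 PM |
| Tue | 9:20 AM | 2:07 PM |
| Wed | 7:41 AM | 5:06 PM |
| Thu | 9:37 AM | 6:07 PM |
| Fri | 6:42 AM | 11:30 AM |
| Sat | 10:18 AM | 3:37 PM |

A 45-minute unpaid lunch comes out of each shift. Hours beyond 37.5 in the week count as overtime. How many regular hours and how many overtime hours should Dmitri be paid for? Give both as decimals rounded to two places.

Mon: 8:22 AM–2:04 PM = 5 h 42 min; less 45 min break → 4 h 57 min
Tue: 9:20 AM–2:07 PM = 4 h 47 min; less 45 min break → 4 h 2 min
Wed: 7:41 AM–5:06 PM = 9 h 25 min; less 45 min break → 8 h 40 min
Thu: 9:37 AM–6:07 PM = 8 h 30 min; less 45 min break → 7 h 45 min
Fri: 6:42 AM–11:30 AM = 4 h 48 min; less 45 min break → 4 h 3 min
Sat: 10:18 AM–3:37 PM = 5 h 19 min; less 45 min break → 4 h 34 min
Total worked: 34 h 1 min = 34.02 h.
Threshold 37.5 h → overtime 0 h 0 min, regular 34 h 1 min.

Regular 34.02 hours, overtime 0.00 hours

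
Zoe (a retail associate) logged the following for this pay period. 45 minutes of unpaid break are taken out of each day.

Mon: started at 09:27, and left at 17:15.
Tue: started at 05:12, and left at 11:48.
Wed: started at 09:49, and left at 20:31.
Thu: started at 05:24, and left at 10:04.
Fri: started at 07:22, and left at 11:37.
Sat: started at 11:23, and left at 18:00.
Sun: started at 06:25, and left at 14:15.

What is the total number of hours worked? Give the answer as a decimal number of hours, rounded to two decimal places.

43.22 hours

Mon: 09:27–17:15 = 7 h 48 min; less 45 min break → 7 h 3 min
Tue: 05:12–11:48 = 6 h 36 min; less 45 min break → 5 h 51 min
Wed: 09:49–20:31 = 10 h 42 min; less 45 min break → 9 h 57 min
Thu: 05:24–10:04 = 4 h 40 min; less 45 min break → 3 h 55 min
Fri: 07:22–11:37 = 4 h 15 min; less 45 min break → 3 h 30 min
Sat: 11:23–18:00 = 6 h 37 min; less 45 min break → 5 h 52 min
Sun: 06:25–14:15 = 7 h 50 min; less 45 min break → 7 h 5 min
Total: 7 h 3 min + 5 h 51 min + 9 h 57 min + 3 h 55 min + 3 h 30 min + 5 h 52 min + 7 h 5 min = 43 h 13 min.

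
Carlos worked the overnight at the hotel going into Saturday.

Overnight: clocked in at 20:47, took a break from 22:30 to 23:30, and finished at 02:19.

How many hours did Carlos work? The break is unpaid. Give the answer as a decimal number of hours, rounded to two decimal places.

4.53 hours

Overnight: 20:47 → midnight = 3 h 13 min; midnight → 02:19 = 2 h 19 min; span 5 h 32 min; less 60 min break → 4 h 32 min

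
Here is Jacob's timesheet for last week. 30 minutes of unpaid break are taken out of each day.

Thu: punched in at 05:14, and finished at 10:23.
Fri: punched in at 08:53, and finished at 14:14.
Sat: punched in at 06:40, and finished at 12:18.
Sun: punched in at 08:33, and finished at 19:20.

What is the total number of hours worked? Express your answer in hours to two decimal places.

Thu: 05:14–10:23 = 5 h 9 min; less 30 min break → 4 h 39 min
Fri: 08:53–14:14 = 5 h 21 min; less 30 min break → 4 h 51 min
Sat: 06:40–12:18 = 5 h 38 min; less 30 min break → 5 h 8 min
Sun: 08:33–19:20 = 10 h 47 min; less 30 min break → 10 h 17 min
Total: 4 h 39 min + 4 h 51 min + 5 h 8 min + 10 h 17 min = 24 h 55 min.

24.92 hours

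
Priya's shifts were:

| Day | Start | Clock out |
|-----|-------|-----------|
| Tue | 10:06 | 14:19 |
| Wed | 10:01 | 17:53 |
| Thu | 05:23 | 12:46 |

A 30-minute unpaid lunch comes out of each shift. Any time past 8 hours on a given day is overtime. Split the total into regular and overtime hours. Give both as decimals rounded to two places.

Tue: 10:06–14:19 = 4 h 13 min; less 30 min break → 3 h 43 min
Wed: 10:01–17:53 = 7 h 52 min; less 30 min break → 7 h 22 min
Thu: 05:23–12:46 = 7 h 23 min; less 30 min break → 6 h 53 min
Tue reg 3 h 43 min / OT 0 h 0 min; Wed reg 7 h 22 min / OT 0 h 0 min; Thu reg 6 h 53 min / OT 0 h 0 min.
Totals: regular 17 h 58 min, overtime 0 h 0 min.

Regular 17.97 hours, overtime 0.00 hours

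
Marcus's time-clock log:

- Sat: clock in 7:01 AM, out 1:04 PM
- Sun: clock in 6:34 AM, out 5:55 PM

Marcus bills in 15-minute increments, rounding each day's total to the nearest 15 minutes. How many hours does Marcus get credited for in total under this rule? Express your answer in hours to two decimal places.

Sat: 7:01 AM–1:04 PM = 6 h 3 min → rounds to 6 h 0 min
Sun: 6:34 AM–5:55 PM = 11 h 21 min → rounds to 11 h 15 min
Total credited: 17 h 15 min.

17.25 hours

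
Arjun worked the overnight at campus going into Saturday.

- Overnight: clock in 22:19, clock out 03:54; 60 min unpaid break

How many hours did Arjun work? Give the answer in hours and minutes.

Overnight: 22:19 → midnight = 1 h 41 min; midnight → 03:54 = 3 h 54 min; span 5 h 35 min; less 60 min break → 4 h 35 min

4 h 35 min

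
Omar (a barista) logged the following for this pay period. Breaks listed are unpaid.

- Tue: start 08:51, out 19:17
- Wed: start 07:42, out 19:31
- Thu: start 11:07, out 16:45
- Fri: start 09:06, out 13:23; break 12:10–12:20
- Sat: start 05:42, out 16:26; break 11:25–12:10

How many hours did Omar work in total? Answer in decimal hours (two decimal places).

Tue: 08:51–19:17 = 10 h 26 min
Wed: 07:42–19:31 = 11 h 49 min
Thu: 11:07–16:45 = 5 h 38 min
Fri: 09:06–13:23 = 4 h 17 min; less 10 min break → 4 h 7 min
Sat: 05:42–16:26 = 10 h 44 min; less 45 min break → 9 h 59 min
Total: 10 h 26 min + 11 h 49 min + 5 h 38 min + 4 h 7 min + 9 h 59 min = 41 h 59 min.

41.98 hours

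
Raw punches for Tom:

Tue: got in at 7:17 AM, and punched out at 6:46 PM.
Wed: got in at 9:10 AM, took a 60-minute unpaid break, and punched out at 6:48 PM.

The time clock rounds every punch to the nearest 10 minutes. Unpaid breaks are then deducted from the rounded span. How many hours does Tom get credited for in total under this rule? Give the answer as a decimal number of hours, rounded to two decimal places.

Tue: in 7:17 AM→7:20 AM, out 6:46 PM→6:50 PM; 11 h 30 min
Wed: in 9:10 AM→9:10 AM, out 6:48 PM→6:50 PM; 9 h 40 min − 60 min = 8 h 40 min
Total credited: 20 h 10 min.

20.17 hours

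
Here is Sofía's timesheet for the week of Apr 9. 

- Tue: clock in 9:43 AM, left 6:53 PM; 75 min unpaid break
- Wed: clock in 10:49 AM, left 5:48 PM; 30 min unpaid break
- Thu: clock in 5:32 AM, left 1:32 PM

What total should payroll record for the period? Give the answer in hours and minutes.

Tue: 9:43 AM–6:53 PM = 9 h 10 min; less 75 min break → 7 h 55 min
Wed: 10:49 AM–5:48 PM = 6 h 59 min; less 30 min break → 6 h 29 min
Thu: 5:32 AM–1:32 PM = 8 h 0 min
Total: 7 h 55 min + 6 h 29 min + 8 h 0 min = 22 h 24 min.

22 h 24 min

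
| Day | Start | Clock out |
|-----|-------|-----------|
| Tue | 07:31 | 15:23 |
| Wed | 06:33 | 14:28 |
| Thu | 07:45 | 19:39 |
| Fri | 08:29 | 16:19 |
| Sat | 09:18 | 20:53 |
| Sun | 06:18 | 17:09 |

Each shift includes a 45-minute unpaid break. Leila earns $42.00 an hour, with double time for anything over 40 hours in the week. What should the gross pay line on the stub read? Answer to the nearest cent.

$2809.80

Tue: 07:31–15:23 = 7 h 52 min; less 45 min break → 7 h 7 min
Wed: 06:33–14:28 = 7 h 55 min; less 45 min break → 7 h 10 min
Thu: 07:45–19:39 = 11 h 54 min; less 45 min break → 11 h 9 min
Fri: 08:29–16:19 = 7 h 50 min; less 45 min break → 7 h 5 min
Sat: 09:18–20:53 = 11 h 35 min; less 45 min break → 10 h 50 min
Sun: 06:18–17:09 = 10 h 51 min; less 45 min break → 10 h 6 min
Total worked: 53 h 27 min = 3207 min.
Regular 40 h 0 min = 2400 min at $42.00/h; overtime 13 h 27 min = 807 min at $84.00/h.
Pay = (2400 × $42.00 + 807 × $84.00) ÷ 60 = $2809.80.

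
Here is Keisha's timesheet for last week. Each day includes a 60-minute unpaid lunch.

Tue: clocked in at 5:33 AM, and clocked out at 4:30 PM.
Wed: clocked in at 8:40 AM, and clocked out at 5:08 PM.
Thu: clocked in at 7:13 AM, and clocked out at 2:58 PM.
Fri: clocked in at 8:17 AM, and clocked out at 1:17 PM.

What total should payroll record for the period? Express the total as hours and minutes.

Tue: 5:33 AM–4:30 PM = 10 h 57 min; less 60 min break → 9 h 57 min
Wed: 8:40 AM–5:08 PM = 8 h 28 min; less 60 min break → 7 h 28 min
Thu: 7:13 AM–2:58 PM = 7 h 45 min; less 60 min break → 6 h 45 min
Fri: 8:17 AM–1:17 PM = 5 h 0 min; less 60 min break → 4 h 0 min
Total: 9 h 57 min + 7 h 28 min + 6 h 45 min + 4 h 0 min = 28 h 10 min.

28 h 10 min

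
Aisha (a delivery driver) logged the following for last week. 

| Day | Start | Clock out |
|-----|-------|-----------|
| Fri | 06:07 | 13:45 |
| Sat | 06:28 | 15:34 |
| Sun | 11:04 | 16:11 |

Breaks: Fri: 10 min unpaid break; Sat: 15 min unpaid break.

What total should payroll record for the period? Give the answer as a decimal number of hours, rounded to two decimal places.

21.43 hours

Fri: 06:07–13:45 = 7 h 38 min; less 10 min break → 7 h 28 min
Sat: 06:28–15:34 = 9 h 6 min; less 15 min break → 8 h 51 min
Sun: 11:04–16:11 = 5 h 7 min
Total: 7 h 28 min + 8 h 51 min + 5 h 7 min = 21 h 26 min.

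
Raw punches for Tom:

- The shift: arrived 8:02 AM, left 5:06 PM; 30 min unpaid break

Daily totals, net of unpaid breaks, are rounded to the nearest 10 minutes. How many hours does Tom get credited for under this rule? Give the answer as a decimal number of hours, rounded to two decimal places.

8.50 hours

The shift: 8:02 AM–5:06 PM = 9 h 4 min − 30 min = 8 h 34 min → rounds to 8 h 30 min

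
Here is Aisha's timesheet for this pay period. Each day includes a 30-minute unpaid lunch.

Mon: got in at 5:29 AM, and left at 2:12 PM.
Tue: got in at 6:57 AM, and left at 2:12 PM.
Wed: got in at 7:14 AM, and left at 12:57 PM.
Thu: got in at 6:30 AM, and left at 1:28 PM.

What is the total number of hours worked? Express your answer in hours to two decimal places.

Mon: 5:29 AM–2:12 PM = 8 h 43 min; less 30 min break → 8 h 13 min
Tue: 6:57 AM–2:12 PM = 7 h 15 min; less 30 min break → 6 h 45 min
Wed: 7:14 AM–12:57 PM = 5 h 43 min; less 30 min break → 5 h 13 min
Thu: 6:30 AM–1:28 PM = 6 h 58 min; less 30 min break → 6 h 28 min
Total: 8 h 13 min + 6 h 45 min + 5 h 13 min + 6 h 28 min = 26 h 39 min.

26.65 hours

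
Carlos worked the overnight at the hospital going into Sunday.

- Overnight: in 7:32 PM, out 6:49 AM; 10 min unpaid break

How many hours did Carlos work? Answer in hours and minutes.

Overnight: 7:32 PM → midnight = 4 h 28 min; midnight → 6:49 AM = 6 h 49 min; span 11 h 17 min; less 10 min break → 11 h 7 min

11 h 7 min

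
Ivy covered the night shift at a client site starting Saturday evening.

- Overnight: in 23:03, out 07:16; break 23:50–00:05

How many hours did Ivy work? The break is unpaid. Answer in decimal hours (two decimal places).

7.97 hours

Overnight: 23:03 → midnight = 0 h 57 min; midnight → 07:16 = 7 h 16 min; span 8 h 13 min; less 15 min break → 7 h 58 min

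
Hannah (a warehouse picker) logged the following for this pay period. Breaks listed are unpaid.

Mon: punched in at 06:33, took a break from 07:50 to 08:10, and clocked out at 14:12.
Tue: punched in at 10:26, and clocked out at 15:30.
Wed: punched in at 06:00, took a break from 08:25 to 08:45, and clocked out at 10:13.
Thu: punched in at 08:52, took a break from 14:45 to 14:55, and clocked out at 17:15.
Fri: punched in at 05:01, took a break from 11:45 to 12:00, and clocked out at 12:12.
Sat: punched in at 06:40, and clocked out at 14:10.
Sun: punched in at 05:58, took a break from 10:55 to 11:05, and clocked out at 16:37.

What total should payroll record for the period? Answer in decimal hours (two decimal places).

49.40 hours

Mon: 06:33–14:12 = 7 h 39 min; less 20 min break → 7 h 19 min
Tue: 10:26–15:30 = 5 h 4 min
Wed: 06:00–10:13 = 4 h 13 min; less 20 min break → 3 h 53 min
Thu: 08:52–17:15 = 8 h 23 min; less 10 min break → 8 h 13 min
Fri: 05:01–12:12 = 7 h 11 min; less 15 min break → 6 h 56 min
Sat: 06:40–14:10 = 7 h 30 min
Sun: 05:58–16:37 = 10 h 39 min; less 10 min break → 10 h 29 min
Total: 7 h 19 min + 5 h 4 min + 3 h 53 min + 8 h 13 min + 6 h 56 min + 7 h 30 min + 10 h 29 min = 49 h 24 min.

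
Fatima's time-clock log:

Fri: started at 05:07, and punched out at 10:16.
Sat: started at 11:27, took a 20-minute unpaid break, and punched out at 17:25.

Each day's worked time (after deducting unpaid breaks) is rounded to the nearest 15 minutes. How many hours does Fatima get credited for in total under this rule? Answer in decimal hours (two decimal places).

11.00 hours

Fri: 05:07–10:16 = 5 h 9 min → rounds to 5 h 15 min
Sat: 11:27–17:25 = 5 h 58 min − 20 min = 5 h 38 min → rounds to 5 h 45 min
Total credited: 11 h 0 min.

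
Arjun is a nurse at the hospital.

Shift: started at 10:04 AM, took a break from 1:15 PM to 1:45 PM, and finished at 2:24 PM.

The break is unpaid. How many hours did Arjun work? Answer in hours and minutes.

Shift: 10:04 AM–2:24 PM = 4 h 20 min; less 30 min break → 3 h 50 min

3 h 50 min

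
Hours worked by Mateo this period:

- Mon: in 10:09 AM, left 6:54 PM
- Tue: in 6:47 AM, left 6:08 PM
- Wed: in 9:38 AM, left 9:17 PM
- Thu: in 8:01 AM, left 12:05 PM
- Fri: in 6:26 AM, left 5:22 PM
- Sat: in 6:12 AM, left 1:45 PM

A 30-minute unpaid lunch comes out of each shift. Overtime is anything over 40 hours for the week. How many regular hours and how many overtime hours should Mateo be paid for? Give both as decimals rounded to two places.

Regular 40.00 hours, overtime 11.30 hours

Mon: 10:09 AM–6:54 PM = 8 h 45 min; less 30 min break → 8 h 15 min
Tue: 6:47 AM–6:08 PM = 11 h 21 min; less 30 min break → 10 h 51 min
Wed: 9:38 AM–9:17 PM = 11 h 39 min; less 30 min break → 11 h 9 min
Thu: 8:01 AM–12:05 PM = 4 h 4 min; less 30 min break → 3 h 34 min
Fri: 6:26 AM–5:22 PM = 10 h 56 min; less 30 min break → 10 h 26 min
Sat: 6:12 AM–1:45 PM = 7 h 33 min; less 30 min break → 7 h 3 min
Total worked: 51 h 18 min = 51.30 h.
Threshold 40 h → overtime 11 h 18 min, regular 40 h 0 min.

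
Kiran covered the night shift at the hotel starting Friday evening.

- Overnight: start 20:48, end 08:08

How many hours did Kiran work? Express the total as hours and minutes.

Overnight: 20:48 → midnight = 3 h 12 min; midnight → 08:08 = 8 h 8 min; span 11 h 20 min

11 h 20 min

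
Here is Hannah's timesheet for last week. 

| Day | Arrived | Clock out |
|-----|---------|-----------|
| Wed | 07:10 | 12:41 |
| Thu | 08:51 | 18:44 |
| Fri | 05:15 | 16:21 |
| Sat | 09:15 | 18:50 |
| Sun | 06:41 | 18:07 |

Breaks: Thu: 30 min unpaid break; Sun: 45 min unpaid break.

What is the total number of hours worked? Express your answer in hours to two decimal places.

46.27 hours

Wed: 07:10–12:41 = 5 h 31 min
Thu: 08:51–18:44 = 9 h 53 min; less 30 min break → 9 h 23 min
Fri: 05:15–16:21 = 11 h 6 min
Sat: 09:15–18:50 = 9 h 35 min
Sun: 06:41–18:07 = 11 h 26 min; less 45 min break → 10 h 41 min
Total: 5 h 31 min + 9 h 23 min + 11 h 6 min + 9 h 35 min + 10 h 41 min = 46 h 16 min.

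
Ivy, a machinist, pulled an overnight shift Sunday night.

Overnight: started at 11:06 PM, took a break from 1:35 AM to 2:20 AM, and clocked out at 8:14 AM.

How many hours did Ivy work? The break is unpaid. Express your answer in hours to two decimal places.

Overnight: 11:06 PM → midnight = 0 h 54 min; midnight → 8:14 AM = 8 h 14 min; span 9 h 8 min; less 45 min break → 8 h 23 min

8.38 hours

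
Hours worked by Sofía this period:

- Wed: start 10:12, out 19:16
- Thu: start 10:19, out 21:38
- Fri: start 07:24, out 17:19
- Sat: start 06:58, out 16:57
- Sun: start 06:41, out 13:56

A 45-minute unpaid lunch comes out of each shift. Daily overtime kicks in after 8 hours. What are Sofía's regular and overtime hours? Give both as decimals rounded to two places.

Regular 38.50 hours, overtime 5.28 hours

Wed: 10:12–19:16 = 9 h 4 min; less 45 min break → 8 h 19 min
Thu: 10:19–21:38 = 11 h 19 min; less 45 min break → 10 h 34 min
Fri: 07:24–17:19 = 9 h 55 min; less 45 min break → 9 h 10 min
Sat: 06:58–16:57 = 9 h 59 min; less 45 min break → 9 h 14 min
Sun: 06:41–13:56 = 7 h 15 min; less 45 min break → 6 h 30 min
Wed reg 8 h 0 min / OT 0 h 19 min; Thu reg 8 h 0 min / OT 2 h 34 min; Fri reg 8 h 0 min / OT 1 h 10 min; Sat reg 8 h 0 min / OT 1 h 14 min; Sun reg 6 h 30 min / OT 0 h 0 min.
Totals: regular 38 h 30 min, overtime 5 h 17 min.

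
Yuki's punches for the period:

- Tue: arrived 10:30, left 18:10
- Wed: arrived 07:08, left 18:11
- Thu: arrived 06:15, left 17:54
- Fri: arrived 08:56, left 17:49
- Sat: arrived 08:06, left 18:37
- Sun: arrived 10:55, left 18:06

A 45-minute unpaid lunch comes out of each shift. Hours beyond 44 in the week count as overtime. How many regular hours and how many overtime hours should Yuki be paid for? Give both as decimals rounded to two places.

Regular 44.00 hours, overtime 8.45 hours

Tue: 10:30–18:10 = 7 h 40 min; less 45 min break → 6 h 55 min
Wed: 07:08–18:11 = 11 h 3 min; less 45 min break → 10 h 18 min
Thu: 06:15–17:54 = 11 h 39 min; less 45 min break → 10 h 54 min
Fri: 08:56–17:49 = 8 h 53 min; less 45 min break → 8 h 8 min
Sat: 08:06–18:37 = 10 h 31 min; less 45 min break → 9 h 46 min
Sun: 10:55–18:06 = 7 h 11 min; less 45 min break → 6 h 26 min
Total worked: 52 h 27 min = 52.45 h.
Threshold 44 h → overtime 8 h 27 min, regular 44 h 0 min.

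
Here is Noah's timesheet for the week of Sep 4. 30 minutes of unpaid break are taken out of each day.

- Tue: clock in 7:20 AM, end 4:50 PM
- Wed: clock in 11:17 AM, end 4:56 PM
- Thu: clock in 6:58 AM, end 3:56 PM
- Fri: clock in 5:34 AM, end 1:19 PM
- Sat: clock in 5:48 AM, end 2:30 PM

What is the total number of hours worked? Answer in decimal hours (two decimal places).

38.07 hours

Tue: 7:20 AM–4:50 PM = 9 h 30 min; less 30 min break → 9 h 0 min
Wed: 11:17 AM–4:56 PM = 5 h 39 min; less 30 min break → 5 h 9 min
Thu: 6:58 AM–3:56 PM = 8 h 58 min; less 30 min break → 8 h 28 min
Fri: 5:34 AM–1:19 PM = 7 h 45 min; less 30 min break → 7 h 15 min
Sat: 5:48 AM–2:30 PM = 8 h 42 min; less 30 min break → 8 h 12 min
Total: 9 h 0 min + 5 h 9 min + 8 h 28 min + 7 h 15 min + 8 h 12 min = 38 h 4 min.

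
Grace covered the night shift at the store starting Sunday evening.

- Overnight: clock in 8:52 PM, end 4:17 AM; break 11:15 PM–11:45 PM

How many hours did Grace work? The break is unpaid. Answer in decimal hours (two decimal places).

Overnight: 8:52 PM → midnight = 3 h 8 min; midnight → 4:17 AM = 4 h 17 min; span 7 h 25 min; less 30 min break → 6 h 55 min

6.92 hours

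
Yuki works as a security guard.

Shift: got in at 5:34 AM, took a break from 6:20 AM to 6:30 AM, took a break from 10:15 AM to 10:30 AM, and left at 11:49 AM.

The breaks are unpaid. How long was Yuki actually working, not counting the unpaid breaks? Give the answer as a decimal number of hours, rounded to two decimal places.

Shift: 5:34 AM–11:49 AM = 6 h 15 min; less 25 min break → 5 h 50 min

5.83 hours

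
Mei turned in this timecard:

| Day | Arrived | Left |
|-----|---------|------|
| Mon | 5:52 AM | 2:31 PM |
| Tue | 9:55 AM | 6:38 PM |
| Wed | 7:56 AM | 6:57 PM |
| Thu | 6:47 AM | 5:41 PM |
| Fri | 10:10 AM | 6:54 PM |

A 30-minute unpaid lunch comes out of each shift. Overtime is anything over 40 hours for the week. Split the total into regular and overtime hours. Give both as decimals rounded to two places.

Mon: 5:52 AM–2:31 PM = 8 h 39 min; less 30 min break → 8 h 9 min
Tue: 9:55 AM–6:38 PM = 8 h 43 min; less 30 min break → 8 h 13 min
Wed: 7:56 AM–6:57 PM = 11 h 1 min; less 30 min break → 10 h 31 min
Thu: 6:47 AM–5:41 PM = 10 h 54 min; less 30 min break → 10 h 24 min
Fri: 10:10 AM–6:54 PM = 8 h 44 min; less 30 min break → 8 h 14 min
Total worked: 45 h 31 min = 45.52 h.
Threshold 40 h → overtime 5 h 31 min, regular 40 h 0 min.

Regular 40.00 hours, overtime 5.52 hours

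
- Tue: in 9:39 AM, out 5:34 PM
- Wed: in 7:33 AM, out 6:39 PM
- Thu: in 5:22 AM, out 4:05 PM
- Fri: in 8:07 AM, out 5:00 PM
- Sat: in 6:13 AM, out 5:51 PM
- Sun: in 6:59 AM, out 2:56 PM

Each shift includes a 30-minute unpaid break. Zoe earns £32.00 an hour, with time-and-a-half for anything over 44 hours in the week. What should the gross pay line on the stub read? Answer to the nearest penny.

£1945.60

Tue: 9:39 AM–5:34 PM = 7 h 55 min; less 30 min break → 7 h 25 min
Wed: 7:33 AM–6:39 PM = 11 h 6 min; less 30 min break → 10 h 36 min
Thu: 5:22 AM–4:05 PM = 10 h 43 min; less 30 min break → 10 h 13 min
Fri: 8:07 AM–5:00 PM = 8 h 53 min; less 30 min break → 8 h 23 min
Sat: 6:13 AM–5:51 PM = 11 h 38 min; less 30 min break → 11 h 8 min
Sun: 6:59 AM–2:56 PM = 7 h 57 min; less 30 min break → 7 h 27 min
Total worked: 55 h 12 min = 3312 min.
Regular 44 h 0 min = 2640 min at £32.00/h; overtime 11 h 12 min = 672 min at £48.00/h.
Pay = (2640 × £32.00 + 672 × £48.00) ÷ 60 = £1945.60.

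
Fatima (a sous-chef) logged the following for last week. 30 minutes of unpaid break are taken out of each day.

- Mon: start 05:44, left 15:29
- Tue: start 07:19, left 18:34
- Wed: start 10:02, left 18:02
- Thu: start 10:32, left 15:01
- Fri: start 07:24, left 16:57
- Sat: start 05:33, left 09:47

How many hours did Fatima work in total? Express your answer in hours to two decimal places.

Mon: 05:44–15:29 = 9 h 45 min; less 30 min break → 9 h 15 min
Tue: 07:19–18:34 = 11 h 15 min; less 30 min break → 10 h 45 min
Wed: 10:02–18:02 = 8 h 0 min; less 30 min break → 7 h 30 min
Thu: 10:32–15:01 = 4 h 29 min; less 30 min break → 3 h 59 min
Fri: 07:24–16:57 = 9 h 33 min; less 30 min break → 9 h 3 min
Sat: 05:33–09:47 = 4 h 14 min; less 30 min break → 3 h 44 min
Total: 9 h 15 min + 10 h 45 min + 7 h 30 min + 3 h 59 min + 9 h 3 min + 3 h 44 min = 44 h 16 min.

44.27 hours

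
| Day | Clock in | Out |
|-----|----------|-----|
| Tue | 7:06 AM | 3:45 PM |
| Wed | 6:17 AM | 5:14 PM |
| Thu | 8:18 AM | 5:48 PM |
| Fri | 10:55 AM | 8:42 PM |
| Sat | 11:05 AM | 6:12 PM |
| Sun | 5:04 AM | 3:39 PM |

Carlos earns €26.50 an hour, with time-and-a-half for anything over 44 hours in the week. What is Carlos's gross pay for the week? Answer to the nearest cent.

€1666.19

Tue: 7:06 AM–3:45 PM = 8 h 39 min
Wed: 6:17 AM–5:14 PM = 10 h 57 min
Thu: 8:18 AM–5:48 PM = 9 h 30 min
Fri: 10:55 AM–8:42 PM = 9 h 47 min
Sat: 11:05 AM–6:12 PM = 7 h 7 min
Sun: 5:04 AM–3:39 PM = 10 h 35 min
Total worked: 56 h 35 min = 3395 min.
Regular 44 h 0 min = 2640 min at €26.50/h; overtime 12 h 35 min = 755 min at €39.75/h.
Pay = (2640 × €26.50 + 755 × €39.75) ÷ 60 = €1666.19.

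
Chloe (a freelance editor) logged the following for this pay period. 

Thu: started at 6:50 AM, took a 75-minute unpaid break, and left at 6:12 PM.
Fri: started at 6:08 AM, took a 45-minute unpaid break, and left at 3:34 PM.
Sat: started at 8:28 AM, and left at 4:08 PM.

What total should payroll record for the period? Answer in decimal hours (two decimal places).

Thu: 6:50 AM–6:12 PM = 11 h 22 min; less 75 min break → 10 h 7 min
Fri: 6:08 AM–3:34 PM = 9 h 26 min; less 45 min break → 8 h 41 min
Sat: 8:28 AM–4:08 PM = 7 h 40 min
Total: 10 h 7 min + 8 h 41 min + 7 h 40 min = 26 h 28 min.

26.47 hours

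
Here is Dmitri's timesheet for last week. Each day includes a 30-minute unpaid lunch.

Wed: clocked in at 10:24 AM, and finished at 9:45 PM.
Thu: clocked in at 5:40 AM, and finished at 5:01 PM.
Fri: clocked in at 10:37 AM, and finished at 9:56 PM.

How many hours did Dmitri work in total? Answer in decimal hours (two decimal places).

32.52 hours

Wed: 10:24 AM–9:45 PM = 11 h 21 min; less 30 min break → 10 h 51 min
Thu: 5:40 AM–5:01 PM = 11 h 21 min; less 30 min break → 10 h 51 min
Fri: 10:37 AM–9:56 PM = 11 h 19 min; less 30 min break → 10 h 49 min
Total: 10 h 51 min + 10 h 51 min + 10 h 49 min = 32 h 31 min.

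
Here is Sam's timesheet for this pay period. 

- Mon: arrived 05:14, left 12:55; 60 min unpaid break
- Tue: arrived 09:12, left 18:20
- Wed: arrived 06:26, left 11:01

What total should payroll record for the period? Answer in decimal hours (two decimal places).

Mon: 05:14–12:55 = 7 h 41 min; less 60 min break → 6 h 41 min
Tue: 09:12–18:20 = 9 h 8 min
Wed: 06:26–11:01 = 4 h 35 min
Total: 6 h 41 min + 9 h 8 min + 4 h 35 min = 20 h 24 min.

20.40 hours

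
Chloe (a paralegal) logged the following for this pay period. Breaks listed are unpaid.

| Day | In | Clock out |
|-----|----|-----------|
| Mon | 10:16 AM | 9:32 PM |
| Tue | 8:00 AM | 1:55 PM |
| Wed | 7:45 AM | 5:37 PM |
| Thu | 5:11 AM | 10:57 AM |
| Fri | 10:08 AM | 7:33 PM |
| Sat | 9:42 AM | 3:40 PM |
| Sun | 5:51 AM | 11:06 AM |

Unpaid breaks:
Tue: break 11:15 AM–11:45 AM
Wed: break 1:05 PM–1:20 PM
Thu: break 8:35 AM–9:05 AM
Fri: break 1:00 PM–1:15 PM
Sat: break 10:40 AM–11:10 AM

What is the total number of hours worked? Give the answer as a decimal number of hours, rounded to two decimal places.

51.45 hours

Mon: 10:16 AM–9:32 PM = 11 h 16 min
Tue: 8:00 AM–1:55 PM = 5 h 55 min; less 30 min break → 5 h 25 min
Wed: 7:45 AM–5:37 PM = 9 h 52 min; less 15 min break → 9 h 37 min
Thu: 5:11 AM–10:57 AM = 5 h 46 min; less 30 min break → 5 h 16 min
Fri: 10:08 AM–7:33 PM = 9 h 25 min; less 15 min break → 9 h 10 min
Sat: 9:42 AM–3:40 PM = 5 h 58 min; less 30 min break → 5 h 28 min
Sun: 5:51 AM–11:06 AM = 5 h 15 min
Total: 11 h 16 min + 5 h 25 min + 9 h 37 min + 5 h 16 min + 9 h 10 min + 5 h 28 min + 5 h 15 min = 51 h 27 min.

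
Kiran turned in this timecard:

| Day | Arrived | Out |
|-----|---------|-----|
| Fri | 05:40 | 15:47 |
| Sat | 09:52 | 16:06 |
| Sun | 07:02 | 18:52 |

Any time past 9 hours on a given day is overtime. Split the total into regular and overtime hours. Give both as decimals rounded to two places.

Regular 24.23 hours, overtime 3.95 hours

Fri: 05:40–15:47 = 10 h 7 min
Sat: 09:52–16:06 = 6 h 14 min
Sun: 07:02–18:52 = 11 h 50 min
Fri reg 9 h 0 min / OT 1 h 7 min; Sat reg 6 h 14 min / OT 0 h 0 min; Sun reg 9 h 0 min / OT 2 h 50 min.
Totals: regular 24 h 14 min, overtime 3 h 57 min.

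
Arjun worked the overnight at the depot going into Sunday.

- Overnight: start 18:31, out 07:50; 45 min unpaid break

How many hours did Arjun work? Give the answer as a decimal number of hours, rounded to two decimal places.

12.57 hours

Overnight: 18:31 → midnight = 5 h 29 min; midnight → 07:50 = 7 h 50 min; span 13 h 19 min; less 45 min break → 12 h 34 min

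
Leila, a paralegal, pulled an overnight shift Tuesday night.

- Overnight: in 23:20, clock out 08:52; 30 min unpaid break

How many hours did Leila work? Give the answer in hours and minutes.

Overnight: 23:20 → midnight = 0 h 40 min; midnight → 08:52 = 8 h 52 min; span 9 h 32 min; less 30 min break → 9 h 2 min

9 h 2 min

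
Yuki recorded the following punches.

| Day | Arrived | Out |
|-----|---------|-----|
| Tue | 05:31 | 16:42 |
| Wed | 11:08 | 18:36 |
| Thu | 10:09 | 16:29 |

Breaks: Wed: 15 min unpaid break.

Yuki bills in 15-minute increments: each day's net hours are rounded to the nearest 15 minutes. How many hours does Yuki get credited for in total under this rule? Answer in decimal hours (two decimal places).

Tue: 05:31–16:42 = 11 h 11 min → rounds to 11 h 15 min
Wed: 11:08–18:36 = 7 h 28 min − 15 min = 7 h 13 min → rounds to 7 h 15 min
Thu: 10:09–16:29 = 6 h 20 min → rounds to 6 h 15 min
Total credited: 24 h 45 min.

24.75 hours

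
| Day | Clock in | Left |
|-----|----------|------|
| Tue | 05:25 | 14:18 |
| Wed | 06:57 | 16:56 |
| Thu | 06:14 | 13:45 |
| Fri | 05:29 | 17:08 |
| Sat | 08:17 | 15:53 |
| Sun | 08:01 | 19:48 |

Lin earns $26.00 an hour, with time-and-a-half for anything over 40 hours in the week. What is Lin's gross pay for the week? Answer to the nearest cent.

$1719.25

Tue: 05:25–14:18 = 8 h 53 min
Wed: 06:57–16:56 = 9 h 59 min
Thu: 06:14–13:45 = 7 h 31 min
Fri: 05:29–17:08 = 11 h 39 min
Sat: 08:17–15:53 = 7 h 36 min
Sun: 08:01–19:48 = 11 h 47 min
Total worked: 57 h 25 min = 3445 min.
Regular 40 h 0 min = 2400 min at $26.00/h; overtime 17 h 25 min = 1045 min at $39.00/h.
Pay = (2400 × $26.00 + 1045 × $39.00) ÷ 60 = $1719.25.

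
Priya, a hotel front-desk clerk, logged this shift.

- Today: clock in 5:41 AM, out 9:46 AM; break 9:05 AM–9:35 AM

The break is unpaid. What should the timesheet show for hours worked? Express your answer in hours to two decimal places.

3.58 hours

Today: 5:41 AM–9:46 AM = 4 h 5 min; less 30 min break → 3 h 35 min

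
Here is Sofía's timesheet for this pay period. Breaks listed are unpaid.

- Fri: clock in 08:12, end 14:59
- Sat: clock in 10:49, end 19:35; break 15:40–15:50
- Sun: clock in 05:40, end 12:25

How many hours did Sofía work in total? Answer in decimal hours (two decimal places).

22.13 hours

Fri: 08:12–14:59 = 6 h 47 min
Sat: 10:49–19:35 = 8 h 46 min; less 10 min break → 8 h 36 min
Sun: 05:40–12:25 = 6 h 45 min
Total: 6 h 47 min + 8 h 36 min + 6 h 45 min = 22 h 8 min.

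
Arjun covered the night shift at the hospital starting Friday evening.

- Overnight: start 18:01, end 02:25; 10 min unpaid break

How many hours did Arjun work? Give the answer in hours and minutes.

Overnight: 18:01 → midnight = 5 h 59 min; midnight → 02:25 = 2 h 25 min; span 8 h 24 min; less 10 min break → 8 h 14 min

8 h 14 min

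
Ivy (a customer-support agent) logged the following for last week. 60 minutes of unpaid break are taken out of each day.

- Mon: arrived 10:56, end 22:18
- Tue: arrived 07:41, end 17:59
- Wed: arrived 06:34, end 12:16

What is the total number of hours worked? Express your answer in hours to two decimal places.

Mon: 10:56–22:18 = 11 h 22 min; less 60 min break → 10 h 22 min
Tue: 07:41–17:59 = 10 h 18 min; less 60 min break → 9 h 18 min
Wed: 06:34–12:16 = 5 h 42 min; less 60 min break → 4 h 42 min
Total: 10 h 22 min + 9 h 18 min + 4 h 42 min = 24 h 22 min.

24.37 hours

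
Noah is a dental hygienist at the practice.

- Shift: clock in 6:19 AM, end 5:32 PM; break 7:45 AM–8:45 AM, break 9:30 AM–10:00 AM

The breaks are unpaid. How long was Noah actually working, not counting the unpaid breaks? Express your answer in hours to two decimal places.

Shift: 6:19 AM–5:32 PM = 11 h 13 min; less 90 min break → 9 h 43 min

9.72 hours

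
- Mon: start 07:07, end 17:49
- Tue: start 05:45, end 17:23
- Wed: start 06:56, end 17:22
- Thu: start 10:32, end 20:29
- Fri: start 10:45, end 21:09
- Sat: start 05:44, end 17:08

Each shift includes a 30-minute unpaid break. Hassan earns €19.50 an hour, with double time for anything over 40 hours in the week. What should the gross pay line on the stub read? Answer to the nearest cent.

€1619.15

Mon: 07:07–17:49 = 10 h 42 min; less 30 min break → 10 h 12 min
Tue: 05:45–17:23 = 11 h 38 min; less 30 min break → 11 h 8 min
Wed: 06:56–17:22 = 10 h 26 min; less 30 min break → 9 h 56 min
Thu: 10:32–20:29 = 9 h 57 min; less 30 min break → 9 h 27 min
Fri: 10:45–21:09 = 10 h 24 min; less 30 min break → 9 h 54 min
Sat: 05:44–17:08 = 11 h 24 min; less 30 min break → 10 h 54 min
Total worked: 61 h 31 min = 3691 min.
Regular 40 h 0 min = 2400 min at €19.50/h; overtime 21 h 31 min = 1291 min at €39.00/h.
Pay = (2400 × €19.50 + 1291 × €39.00) ÷ 60 = €1619.15.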